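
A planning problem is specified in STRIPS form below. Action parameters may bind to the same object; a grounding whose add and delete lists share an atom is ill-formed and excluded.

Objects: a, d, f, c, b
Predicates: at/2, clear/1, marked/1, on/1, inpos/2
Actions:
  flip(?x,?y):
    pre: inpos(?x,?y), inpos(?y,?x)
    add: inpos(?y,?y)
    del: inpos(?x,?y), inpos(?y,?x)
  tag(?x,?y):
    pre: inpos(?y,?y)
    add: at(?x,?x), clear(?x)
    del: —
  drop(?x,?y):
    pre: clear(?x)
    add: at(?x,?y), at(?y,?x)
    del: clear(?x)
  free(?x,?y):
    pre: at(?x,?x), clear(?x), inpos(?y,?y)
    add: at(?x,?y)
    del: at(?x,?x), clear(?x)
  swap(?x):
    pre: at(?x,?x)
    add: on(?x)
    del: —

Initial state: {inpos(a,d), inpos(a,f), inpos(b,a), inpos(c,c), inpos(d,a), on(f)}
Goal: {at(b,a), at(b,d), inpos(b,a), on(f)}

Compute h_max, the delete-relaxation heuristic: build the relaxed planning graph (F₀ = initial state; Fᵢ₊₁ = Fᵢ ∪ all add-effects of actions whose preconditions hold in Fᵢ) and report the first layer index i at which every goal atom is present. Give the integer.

F0 = init (6 atoms)
F1 = F0 ∪ {at(a,a), at(b,b), at(c,c), at(d,d), at(f,f), clear(a), clear(b), clear(c), clear(d), clear(f), inpos(a,a), inpos(d,d)}  (18 atoms)
F2 = F1 ∪ {at(a,b), at(a,c), at(a,d), at(a,f), at(b,a), at(b,c), at(b,d), at(b,f), at(c,a), at(c,b), at(c,d), at(c,f), at(d,a), at(d,b), at(d,c), at(d,f), at(f,a), at(f,b), at(f,c), at(f,d), on(a), on(b), on(c), on(d)}  (42 atoms)
goal ⊆ F2  ⇒  h_max = 2

2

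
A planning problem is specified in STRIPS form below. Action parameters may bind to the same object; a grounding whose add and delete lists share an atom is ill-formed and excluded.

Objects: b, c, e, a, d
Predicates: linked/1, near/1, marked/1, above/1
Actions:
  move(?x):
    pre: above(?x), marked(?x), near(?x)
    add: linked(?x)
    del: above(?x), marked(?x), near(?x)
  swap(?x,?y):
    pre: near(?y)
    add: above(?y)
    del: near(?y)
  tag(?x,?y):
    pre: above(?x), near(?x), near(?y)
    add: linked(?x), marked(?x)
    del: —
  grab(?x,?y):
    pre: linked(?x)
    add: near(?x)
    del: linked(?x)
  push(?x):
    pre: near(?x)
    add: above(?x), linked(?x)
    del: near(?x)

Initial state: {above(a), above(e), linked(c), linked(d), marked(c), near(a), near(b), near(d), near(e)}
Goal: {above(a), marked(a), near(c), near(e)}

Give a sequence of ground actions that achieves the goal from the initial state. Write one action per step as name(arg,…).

tag(a,b); grab(c,b)

1. tag(a,b)  →  {above(a), above(e), linked(a), linked(c), linked(d), marked(a), marked(c), near(a), near(b), near(d), near(e)}
2. grab(c,b)  →  {above(a), above(e), linked(a), linked(d), marked(a), marked(c), near(a), near(b), near(c), near(d), near(e)}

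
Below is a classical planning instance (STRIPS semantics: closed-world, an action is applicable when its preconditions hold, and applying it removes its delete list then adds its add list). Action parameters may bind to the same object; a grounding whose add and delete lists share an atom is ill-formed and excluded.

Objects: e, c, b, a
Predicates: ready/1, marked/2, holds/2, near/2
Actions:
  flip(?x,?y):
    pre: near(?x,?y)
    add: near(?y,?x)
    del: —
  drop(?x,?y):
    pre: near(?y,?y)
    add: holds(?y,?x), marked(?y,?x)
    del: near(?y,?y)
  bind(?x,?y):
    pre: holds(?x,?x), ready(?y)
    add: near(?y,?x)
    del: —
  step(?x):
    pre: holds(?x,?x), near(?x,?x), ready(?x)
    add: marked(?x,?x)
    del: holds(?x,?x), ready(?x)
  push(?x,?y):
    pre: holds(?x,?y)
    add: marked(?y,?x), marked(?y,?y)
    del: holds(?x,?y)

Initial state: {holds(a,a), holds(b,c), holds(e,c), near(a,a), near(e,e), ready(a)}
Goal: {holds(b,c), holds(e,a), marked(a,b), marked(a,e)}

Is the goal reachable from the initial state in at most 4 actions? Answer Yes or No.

Yes

1. drop(e,a)  →  {holds(a,a), holds(a,e), holds(b,c), holds(e,c), marked(a,e), near(e,e), ready(a)}
2. drop(a,e)  →  {holds(a,a), holds(a,e), holds(b,c), holds(e,a), holds(e,c), marked(a,e), marked(e,a), ready(a)}
3. bind(a,a)  →  {holds(a,a), holds(a,e), holds(b,c), holds(e,a), holds(e,c), marked(a,e), marked(e,a), near(a,a), ready(a)}
4. drop(b,a)  →  {holds(a,a), holds(a,b), holds(a,e), holds(b,c), holds(e,a), holds(e,c), marked(a,b), marked(a,e), marked(e,a), ready(a)}
optimal plan length = 4; 4 ≤ 4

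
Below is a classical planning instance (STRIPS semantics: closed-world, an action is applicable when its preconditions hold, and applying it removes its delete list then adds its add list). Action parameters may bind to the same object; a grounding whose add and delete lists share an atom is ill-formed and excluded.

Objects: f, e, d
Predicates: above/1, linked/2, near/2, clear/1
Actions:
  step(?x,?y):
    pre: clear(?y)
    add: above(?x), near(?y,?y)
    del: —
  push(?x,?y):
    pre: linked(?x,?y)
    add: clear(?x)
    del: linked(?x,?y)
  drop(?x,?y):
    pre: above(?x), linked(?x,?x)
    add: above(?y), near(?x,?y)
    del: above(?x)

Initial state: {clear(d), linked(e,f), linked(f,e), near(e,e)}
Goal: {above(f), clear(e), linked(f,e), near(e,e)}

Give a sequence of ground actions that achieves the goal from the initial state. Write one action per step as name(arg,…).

step(f,d); push(e,f)

1. step(f,d)  →  {above(f), clear(d), linked(e,f), linked(f,e), near(d,d), near(e,e)}
2. push(e,f)  →  {above(f), clear(d), clear(e), linked(f,e), near(d,d), near(e,e)}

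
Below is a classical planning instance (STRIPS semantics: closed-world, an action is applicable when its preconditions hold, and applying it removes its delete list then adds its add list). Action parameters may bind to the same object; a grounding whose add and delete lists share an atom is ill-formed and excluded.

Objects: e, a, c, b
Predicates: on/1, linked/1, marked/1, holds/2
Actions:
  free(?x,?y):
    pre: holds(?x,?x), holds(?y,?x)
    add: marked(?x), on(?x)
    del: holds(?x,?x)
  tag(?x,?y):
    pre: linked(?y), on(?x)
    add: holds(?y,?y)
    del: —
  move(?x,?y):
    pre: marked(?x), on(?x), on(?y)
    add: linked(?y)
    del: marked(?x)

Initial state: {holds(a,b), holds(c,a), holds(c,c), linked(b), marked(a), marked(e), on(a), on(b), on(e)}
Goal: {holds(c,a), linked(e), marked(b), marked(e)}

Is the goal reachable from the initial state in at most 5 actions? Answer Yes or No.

1. tag(e,b)  →  {holds(a,b), holds(b,b), holds(c,a), holds(c,c), linked(b), marked(a), marked(e), on(a), on(b), on(e)}
2. free(b,a)  →  {holds(a,b), holds(c,a), holds(c,c), linked(b), marked(a), marked(b), marked(e), on(a), on(b), on(e)}
3. move(a,e)  →  {holds(a,b), holds(c,a), holds(c,c), linked(b), linked(e), marked(b), marked(e), on(a), on(b), on(e)}
optimal plan length = 3; 3 ≤ 5

Yes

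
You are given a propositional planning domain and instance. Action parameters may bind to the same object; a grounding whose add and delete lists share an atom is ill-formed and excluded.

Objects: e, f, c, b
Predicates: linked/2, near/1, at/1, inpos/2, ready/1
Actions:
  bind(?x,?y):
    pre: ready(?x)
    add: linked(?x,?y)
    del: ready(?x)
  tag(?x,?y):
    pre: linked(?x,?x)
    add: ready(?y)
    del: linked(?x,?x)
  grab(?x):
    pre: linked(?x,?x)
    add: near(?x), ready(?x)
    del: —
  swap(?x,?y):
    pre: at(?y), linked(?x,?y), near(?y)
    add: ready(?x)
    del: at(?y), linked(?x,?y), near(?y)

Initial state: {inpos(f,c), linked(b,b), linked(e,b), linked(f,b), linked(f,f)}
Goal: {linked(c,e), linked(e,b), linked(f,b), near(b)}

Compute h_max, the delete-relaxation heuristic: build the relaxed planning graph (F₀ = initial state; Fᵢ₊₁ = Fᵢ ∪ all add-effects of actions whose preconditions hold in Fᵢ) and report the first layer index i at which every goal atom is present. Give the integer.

F0 = init (5 atoms)
F1 = F0 ∪ {near(b), near(f), ready(b), ready(c), ready(e), ready(f)}  (11 atoms)
F2 = F1 ∪ {linked(b,c), linked(b,e), linked(b,f), linked(c,b), linked(c,c), linked(c,e), linked(c,f), linked(e,c), linked(e,e), linked(e,f), linked(f,c), linked(f,e)}  (23 atoms)
goal ⊆ F2  ⇒  h_max = 2

2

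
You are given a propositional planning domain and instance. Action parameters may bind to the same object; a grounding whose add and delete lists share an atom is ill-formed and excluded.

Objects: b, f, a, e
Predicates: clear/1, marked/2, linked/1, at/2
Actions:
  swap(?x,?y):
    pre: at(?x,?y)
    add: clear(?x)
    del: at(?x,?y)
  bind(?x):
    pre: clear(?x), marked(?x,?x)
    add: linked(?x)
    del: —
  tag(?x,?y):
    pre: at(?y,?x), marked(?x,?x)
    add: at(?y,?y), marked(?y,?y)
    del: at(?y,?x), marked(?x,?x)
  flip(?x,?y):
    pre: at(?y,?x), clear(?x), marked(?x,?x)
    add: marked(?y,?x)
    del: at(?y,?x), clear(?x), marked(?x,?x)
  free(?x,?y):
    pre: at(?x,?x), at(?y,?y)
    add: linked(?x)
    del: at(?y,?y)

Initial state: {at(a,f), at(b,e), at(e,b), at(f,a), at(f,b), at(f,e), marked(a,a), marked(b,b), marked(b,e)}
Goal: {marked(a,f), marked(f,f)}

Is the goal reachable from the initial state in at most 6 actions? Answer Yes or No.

1. swap(f,e)  →  {at(a,f), at(b,e), at(e,b), at(f,a), at(f,b), clear(f), marked(a,a), marked(b,b), marked(b,e)}
2. tag(b,f)  →  {at(a,f), at(b,e), at(e,b), at(f,a), at(f,f), clear(f), marked(a,a), marked(b,e), marked(f,f)}
3. flip(f,a)  →  {at(b,e), at(e,b), at(f,a), at(f,f), marked(a,a), marked(a,f), marked(b,e)}
4. tag(a,f)  →  {at(b,e), at(e,b), at(f,f), marked(a,f), marked(b,e), marked(f,f)}
optimal plan length = 4; 4 ≤ 6

Yes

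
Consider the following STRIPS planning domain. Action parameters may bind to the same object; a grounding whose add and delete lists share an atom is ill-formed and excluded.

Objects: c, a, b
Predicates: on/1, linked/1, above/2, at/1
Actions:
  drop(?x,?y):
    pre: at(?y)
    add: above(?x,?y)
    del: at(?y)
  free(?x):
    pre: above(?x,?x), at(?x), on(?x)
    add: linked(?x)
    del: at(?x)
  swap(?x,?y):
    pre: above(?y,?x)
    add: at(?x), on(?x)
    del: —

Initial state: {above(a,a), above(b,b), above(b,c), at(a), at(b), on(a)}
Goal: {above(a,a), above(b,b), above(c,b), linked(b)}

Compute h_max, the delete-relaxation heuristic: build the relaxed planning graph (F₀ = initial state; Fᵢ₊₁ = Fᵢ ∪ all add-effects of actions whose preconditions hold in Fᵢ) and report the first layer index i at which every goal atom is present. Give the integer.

2

F0 = init (6 atoms)
F1 = F0 ∪ {above(a,b), above(b,a), above(c,a), above(c,b), at(c), linked(a), on(b), on(c)}  (14 atoms)
F2 = F1 ∪ {above(a,c), above(c,c), linked(b)}  (17 atoms)
goal ⊆ F2  ⇒  h_max = 2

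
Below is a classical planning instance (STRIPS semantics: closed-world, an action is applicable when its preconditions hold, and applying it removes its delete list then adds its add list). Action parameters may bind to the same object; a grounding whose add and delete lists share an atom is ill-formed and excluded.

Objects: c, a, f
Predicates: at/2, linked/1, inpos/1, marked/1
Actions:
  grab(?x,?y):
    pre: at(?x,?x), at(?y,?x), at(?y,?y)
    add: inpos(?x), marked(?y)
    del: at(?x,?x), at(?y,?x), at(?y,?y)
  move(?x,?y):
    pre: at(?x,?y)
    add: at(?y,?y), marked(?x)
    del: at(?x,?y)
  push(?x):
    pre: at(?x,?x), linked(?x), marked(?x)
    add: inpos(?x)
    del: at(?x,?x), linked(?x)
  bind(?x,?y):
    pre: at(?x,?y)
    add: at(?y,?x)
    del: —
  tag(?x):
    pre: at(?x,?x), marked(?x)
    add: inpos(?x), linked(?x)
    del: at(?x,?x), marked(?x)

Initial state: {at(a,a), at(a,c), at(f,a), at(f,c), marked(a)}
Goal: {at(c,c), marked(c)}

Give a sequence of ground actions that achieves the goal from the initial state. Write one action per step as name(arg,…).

move(a,c); grab(c,c); move(f,c)

1. move(a,c)  →  {at(a,a), at(c,c), at(f,a), at(f,c), marked(a)}
2. grab(c,c)  →  {at(a,a), at(f,a), at(f,c), inpos(c), marked(a), marked(c)}
3. move(f,c)  →  {at(a,a), at(c,c), at(f,a), inpos(c), marked(a), marked(c), marked(f)}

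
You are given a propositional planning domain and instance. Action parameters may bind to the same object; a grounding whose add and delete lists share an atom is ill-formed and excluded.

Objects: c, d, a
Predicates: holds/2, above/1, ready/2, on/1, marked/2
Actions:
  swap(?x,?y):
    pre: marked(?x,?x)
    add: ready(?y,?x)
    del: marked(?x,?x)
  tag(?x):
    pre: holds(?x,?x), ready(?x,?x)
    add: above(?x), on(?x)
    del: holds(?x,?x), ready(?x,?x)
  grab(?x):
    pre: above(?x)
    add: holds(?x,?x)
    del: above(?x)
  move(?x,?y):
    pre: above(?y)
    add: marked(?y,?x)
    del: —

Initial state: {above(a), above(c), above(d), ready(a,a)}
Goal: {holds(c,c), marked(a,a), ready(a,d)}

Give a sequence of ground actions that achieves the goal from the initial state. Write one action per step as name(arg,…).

1. grab(c)  →  {above(a), above(d), holds(c,c), ready(a,a)}
2. move(d,d)  →  {above(a), above(d), holds(c,c), marked(d,d), ready(a,a)}
3. swap(d,a)  →  {above(a), above(d), holds(c,c), ready(a,a), ready(a,d)}
4. move(a,a)  →  {above(a), above(d), holds(c,c), marked(a,a), ready(a,a), ready(a,d)}

grab(c); move(d,d); swap(d,a); move(a,a)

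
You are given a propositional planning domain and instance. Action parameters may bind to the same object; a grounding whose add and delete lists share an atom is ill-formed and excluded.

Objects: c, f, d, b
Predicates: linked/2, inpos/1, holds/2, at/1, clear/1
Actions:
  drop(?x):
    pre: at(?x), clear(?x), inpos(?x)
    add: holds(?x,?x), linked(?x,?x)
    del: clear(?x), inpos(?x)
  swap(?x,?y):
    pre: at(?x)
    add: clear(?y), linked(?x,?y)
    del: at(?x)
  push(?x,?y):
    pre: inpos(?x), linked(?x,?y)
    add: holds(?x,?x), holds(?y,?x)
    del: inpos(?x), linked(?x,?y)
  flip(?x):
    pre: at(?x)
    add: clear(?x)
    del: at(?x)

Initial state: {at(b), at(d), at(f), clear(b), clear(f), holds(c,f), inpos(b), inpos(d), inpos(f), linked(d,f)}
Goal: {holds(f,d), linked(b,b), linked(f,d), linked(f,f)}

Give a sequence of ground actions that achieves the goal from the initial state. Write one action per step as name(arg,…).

drop(f); drop(b); swap(f,d); push(d,f)

1. drop(f)  →  {at(b), at(d), at(f), clear(b), holds(c,f), holds(f,f), inpos(b), inpos(d), linked(d,f), linked(f,f)}
2. drop(b)  →  {at(b), at(d), at(f), holds(b,b), holds(c,f), holds(f,f), inpos(d), linked(b,b), linked(d,f), linked(f,f)}
3. swap(f,d)  →  {at(b), at(d), clear(d), holds(b,b), holds(c,f), holds(f,f), inpos(d), linked(b,b), linked(d,f), linked(f,d), linked(f,f)}
4. push(d,f)  →  {at(b), at(d), clear(d), holds(b,b), holds(c,f), holds(d,d), holds(f,d), holds(f,f), linked(b,b), linked(f,d), linked(f,f)}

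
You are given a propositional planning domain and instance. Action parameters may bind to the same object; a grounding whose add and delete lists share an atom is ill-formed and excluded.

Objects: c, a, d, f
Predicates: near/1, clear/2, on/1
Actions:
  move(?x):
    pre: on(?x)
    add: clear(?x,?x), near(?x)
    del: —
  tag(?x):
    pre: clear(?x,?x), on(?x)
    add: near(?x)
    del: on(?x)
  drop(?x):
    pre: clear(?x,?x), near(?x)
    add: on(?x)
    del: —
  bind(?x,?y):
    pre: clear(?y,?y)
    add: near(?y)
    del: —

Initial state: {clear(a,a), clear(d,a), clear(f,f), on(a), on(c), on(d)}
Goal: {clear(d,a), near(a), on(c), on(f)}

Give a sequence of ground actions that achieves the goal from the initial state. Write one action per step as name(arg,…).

1. move(a)  →  {clear(a,a), clear(d,a), clear(f,f), near(a), on(a), on(c), on(d)}
2. bind(c,f)  →  {clear(a,a), clear(d,a), clear(f,f), near(a), near(f), on(a), on(c), on(d)}
3. drop(f)  →  {clear(a,a), clear(d,a), clear(f,f), near(a), near(f), on(a), on(c), on(d), on(f)}

move(a); bind(c,f); drop(f)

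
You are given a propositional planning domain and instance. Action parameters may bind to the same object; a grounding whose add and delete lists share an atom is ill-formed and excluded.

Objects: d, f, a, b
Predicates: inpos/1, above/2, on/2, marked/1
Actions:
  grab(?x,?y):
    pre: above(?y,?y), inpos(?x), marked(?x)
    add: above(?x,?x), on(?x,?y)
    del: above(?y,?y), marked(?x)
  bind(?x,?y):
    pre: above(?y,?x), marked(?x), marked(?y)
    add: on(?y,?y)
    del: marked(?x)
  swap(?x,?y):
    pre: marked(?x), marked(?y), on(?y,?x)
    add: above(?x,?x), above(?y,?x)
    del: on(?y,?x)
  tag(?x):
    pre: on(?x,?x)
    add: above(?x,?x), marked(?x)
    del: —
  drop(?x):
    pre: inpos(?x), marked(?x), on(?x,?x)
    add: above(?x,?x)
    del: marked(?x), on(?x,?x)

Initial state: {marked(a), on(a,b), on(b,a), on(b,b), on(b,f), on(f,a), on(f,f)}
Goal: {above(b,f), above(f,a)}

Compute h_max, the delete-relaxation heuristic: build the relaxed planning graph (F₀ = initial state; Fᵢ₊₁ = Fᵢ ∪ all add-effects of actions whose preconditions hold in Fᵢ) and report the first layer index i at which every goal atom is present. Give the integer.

2

F0 = init (7 atoms)
F1 = F0 ∪ {above(b,b), above(f,f), marked(b), marked(f)}  (11 atoms)
F2 = F1 ∪ {above(a,a), above(a,b), above(b,a), above(b,f), above(f,a)}  (16 atoms)
goal ⊆ F2  ⇒  h_max = 2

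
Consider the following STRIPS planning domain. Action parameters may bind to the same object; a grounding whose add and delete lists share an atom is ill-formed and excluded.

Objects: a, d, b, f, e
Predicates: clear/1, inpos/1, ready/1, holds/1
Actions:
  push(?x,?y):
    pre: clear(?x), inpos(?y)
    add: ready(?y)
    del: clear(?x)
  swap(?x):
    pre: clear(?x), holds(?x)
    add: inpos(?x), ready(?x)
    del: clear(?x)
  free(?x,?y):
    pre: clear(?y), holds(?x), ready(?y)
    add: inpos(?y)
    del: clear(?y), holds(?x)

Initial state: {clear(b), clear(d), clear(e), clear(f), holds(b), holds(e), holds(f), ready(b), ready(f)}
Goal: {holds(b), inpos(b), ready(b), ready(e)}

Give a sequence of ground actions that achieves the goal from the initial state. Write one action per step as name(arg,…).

swap(b); swap(e)

1. swap(b)  →  {clear(d), clear(e), clear(f), holds(b), holds(e), holds(f), inpos(b), ready(b), ready(f)}
2. swap(e)  →  {clear(d), clear(f), holds(b), holds(e), holds(f), inpos(b), inpos(e), ready(b), ready(e), ready(f)}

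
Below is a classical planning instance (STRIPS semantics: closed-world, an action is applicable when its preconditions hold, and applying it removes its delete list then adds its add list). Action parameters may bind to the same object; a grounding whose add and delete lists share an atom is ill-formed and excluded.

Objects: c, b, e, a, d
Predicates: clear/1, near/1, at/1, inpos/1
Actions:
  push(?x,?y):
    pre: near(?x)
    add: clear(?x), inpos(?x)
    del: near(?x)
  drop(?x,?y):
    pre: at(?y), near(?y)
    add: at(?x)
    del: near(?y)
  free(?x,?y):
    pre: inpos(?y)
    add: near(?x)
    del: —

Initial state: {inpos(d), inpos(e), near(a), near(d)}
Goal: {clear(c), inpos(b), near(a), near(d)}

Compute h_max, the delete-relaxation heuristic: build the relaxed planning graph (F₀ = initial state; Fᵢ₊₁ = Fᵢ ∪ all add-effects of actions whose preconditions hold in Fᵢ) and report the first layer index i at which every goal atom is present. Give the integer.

F0 = init (4 atoms)
F1 = F0 ∪ {clear(a), clear(d), inpos(a), near(b), near(c), near(e)}  (10 atoms)
F2 = F1 ∪ {clear(b), clear(c), clear(e), inpos(b), inpos(c)}  (15 atoms)
goal ⊆ F2  ⇒  h_max = 2

2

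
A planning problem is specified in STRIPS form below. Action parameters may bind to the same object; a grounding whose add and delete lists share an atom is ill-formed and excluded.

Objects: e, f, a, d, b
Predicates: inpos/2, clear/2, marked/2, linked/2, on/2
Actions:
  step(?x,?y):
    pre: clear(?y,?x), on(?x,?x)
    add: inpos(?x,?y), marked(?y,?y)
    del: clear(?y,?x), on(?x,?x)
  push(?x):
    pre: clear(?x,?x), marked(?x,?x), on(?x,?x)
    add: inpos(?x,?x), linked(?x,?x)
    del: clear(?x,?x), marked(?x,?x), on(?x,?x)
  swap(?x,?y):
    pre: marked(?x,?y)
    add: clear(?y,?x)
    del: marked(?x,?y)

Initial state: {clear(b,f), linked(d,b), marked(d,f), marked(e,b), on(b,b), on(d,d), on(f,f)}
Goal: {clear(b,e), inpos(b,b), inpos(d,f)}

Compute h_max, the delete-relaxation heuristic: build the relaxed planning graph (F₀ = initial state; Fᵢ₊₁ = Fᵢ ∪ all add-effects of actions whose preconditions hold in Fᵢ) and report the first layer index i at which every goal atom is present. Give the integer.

3

F0 = init (7 atoms)
F1 = F0 ∪ {clear(b,e), clear(f,d), inpos(f,b), marked(b,b)}  (11 atoms)
F2 = F1 ∪ {clear(b,b), inpos(d,f), marked(f,f)}  (14 atoms)
F3 = F2 ∪ {clear(f,f), inpos(b,b), linked(b,b)}  (17 atoms)
goal ⊆ F3  ⇒  h_max = 3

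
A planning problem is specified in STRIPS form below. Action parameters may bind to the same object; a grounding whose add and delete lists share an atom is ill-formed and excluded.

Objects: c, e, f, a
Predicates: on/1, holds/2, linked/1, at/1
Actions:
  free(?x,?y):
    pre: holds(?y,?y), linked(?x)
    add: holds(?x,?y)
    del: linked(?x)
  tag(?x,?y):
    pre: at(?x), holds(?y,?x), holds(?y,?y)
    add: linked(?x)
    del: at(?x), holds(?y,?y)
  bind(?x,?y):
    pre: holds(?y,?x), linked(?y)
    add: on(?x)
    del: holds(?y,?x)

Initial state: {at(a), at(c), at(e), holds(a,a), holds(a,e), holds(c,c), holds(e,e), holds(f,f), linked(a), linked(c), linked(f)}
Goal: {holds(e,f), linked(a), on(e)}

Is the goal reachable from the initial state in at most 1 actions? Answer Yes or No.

No

1. tag(e,e)  →  {at(a), at(c), holds(a,a), holds(a,e), holds(c,c), holds(f,f), linked(a), linked(c), linked(e), linked(f)}
2. free(e,f)  →  {at(a), at(c), holds(a,a), holds(a,e), holds(c,c), holds(e,f), holds(f,f), linked(a), linked(c), linked(f)}
3. bind(e,a)  →  {at(a), at(c), holds(a,a), holds(c,c), holds(e,f), holds(f,f), linked(a), linked(c), linked(f), on(e)}
optimal plan length = 3; 3 > 1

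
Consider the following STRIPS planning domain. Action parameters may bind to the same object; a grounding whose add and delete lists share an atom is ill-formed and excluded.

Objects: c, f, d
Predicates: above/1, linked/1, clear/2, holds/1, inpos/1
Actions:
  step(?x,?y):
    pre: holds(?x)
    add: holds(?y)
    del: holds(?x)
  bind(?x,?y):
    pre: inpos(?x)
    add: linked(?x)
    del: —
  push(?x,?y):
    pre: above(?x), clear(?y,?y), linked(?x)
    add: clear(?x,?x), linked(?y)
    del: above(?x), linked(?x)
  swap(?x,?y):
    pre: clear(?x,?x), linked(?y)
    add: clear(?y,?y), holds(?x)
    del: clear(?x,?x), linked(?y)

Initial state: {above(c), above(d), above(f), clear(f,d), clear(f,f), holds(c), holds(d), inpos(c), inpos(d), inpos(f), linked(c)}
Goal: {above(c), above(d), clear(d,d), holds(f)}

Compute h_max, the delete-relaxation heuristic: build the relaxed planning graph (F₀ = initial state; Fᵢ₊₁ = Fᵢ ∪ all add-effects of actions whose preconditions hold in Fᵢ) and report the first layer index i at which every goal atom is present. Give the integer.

F0 = init (11 atoms)
F1 = F0 ∪ {clear(c,c), holds(f), linked(d), linked(f)}  (15 atoms)
F2 = F1 ∪ {clear(d,d)}  (16 atoms)
goal ⊆ F2  ⇒  h_max = 2

2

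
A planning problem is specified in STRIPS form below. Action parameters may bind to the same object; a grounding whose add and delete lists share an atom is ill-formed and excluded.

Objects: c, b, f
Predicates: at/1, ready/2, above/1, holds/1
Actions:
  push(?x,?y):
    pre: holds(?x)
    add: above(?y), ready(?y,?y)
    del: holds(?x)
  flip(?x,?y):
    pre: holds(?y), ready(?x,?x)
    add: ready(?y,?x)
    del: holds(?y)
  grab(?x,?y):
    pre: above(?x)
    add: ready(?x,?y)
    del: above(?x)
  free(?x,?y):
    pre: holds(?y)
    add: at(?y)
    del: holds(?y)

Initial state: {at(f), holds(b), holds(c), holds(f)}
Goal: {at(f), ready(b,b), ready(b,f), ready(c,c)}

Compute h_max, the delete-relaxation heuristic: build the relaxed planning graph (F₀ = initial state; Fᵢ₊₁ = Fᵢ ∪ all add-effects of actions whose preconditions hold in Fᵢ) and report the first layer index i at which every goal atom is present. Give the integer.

F0 = init (4 atoms)
F1 = F0 ∪ {above(b), above(c), above(f), at(b), at(c), ready(b,b), ready(c,c), ready(f,f)}  (12 atoms)
F2 = F1 ∪ {ready(b,c), ready(b,f), ready(c,b), ready(c,f), ready(f,b), ready(f,c)}  (18 atoms)
goal ⊆ F2  ⇒  h_max = 2

2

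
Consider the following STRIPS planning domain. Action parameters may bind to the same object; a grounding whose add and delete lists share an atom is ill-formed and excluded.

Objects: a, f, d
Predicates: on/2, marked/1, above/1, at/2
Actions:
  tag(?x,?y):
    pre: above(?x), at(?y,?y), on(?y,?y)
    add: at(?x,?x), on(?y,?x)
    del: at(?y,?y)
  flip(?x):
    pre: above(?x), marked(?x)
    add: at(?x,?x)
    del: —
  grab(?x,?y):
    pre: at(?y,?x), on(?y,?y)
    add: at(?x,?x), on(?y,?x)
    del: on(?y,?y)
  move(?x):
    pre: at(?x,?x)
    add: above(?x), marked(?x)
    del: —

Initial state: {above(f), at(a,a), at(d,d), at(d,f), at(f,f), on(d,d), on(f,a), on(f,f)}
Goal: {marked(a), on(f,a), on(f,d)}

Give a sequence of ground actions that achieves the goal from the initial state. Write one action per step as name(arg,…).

1. move(a)  →  {above(a), above(f), at(a,a), at(d,d), at(d,f), at(f,f), marked(a), on(d,d), on(f,a), on(f,f)}
2. move(d)  →  {above(a), above(d), above(f), at(a,a), at(d,d), at(d,f), at(f,f), marked(a), marked(d), on(d,d), on(f,a), on(f,f)}
3. tag(d,f)  →  {above(a), above(d), above(f), at(a,a), at(d,d), at(d,f), marked(a), marked(d), on(d,d), on(f,a), on(f,d), on(f,f)}

move(a); move(d); tag(d,f)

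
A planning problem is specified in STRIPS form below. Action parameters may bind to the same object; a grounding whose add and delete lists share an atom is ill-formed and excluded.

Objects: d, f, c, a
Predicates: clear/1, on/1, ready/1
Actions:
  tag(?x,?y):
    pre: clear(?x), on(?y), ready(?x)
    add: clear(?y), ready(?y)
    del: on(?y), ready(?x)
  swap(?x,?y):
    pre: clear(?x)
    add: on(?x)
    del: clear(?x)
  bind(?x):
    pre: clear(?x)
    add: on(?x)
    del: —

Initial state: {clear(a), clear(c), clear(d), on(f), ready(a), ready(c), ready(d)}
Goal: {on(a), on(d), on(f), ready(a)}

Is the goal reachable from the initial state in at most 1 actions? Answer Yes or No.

1. swap(d,d)  →  {clear(a), clear(c), on(d), on(f), ready(a), ready(c), ready(d)}
2. swap(a,d)  →  {clear(c), on(a), on(d), on(f), ready(a), ready(c), ready(d)}
optimal plan length = 2; 2 > 1

No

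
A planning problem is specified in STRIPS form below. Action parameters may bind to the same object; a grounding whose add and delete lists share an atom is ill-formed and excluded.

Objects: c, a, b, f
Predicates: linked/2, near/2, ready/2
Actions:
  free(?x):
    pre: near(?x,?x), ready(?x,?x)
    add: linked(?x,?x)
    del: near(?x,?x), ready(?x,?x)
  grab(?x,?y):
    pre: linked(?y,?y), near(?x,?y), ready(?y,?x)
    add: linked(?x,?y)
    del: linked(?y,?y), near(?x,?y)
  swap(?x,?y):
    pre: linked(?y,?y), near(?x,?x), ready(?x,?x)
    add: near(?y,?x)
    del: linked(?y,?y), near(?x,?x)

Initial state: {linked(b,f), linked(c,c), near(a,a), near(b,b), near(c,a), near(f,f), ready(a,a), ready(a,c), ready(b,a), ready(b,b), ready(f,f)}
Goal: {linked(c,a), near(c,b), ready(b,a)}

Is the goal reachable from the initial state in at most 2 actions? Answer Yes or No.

No

1. free(a)  →  {linked(a,a), linked(b,f), linked(c,c), near(b,b), near(c,a), near(f,f), ready(a,c), ready(b,a), ready(b,b), ready(f,f)}
2. grab(c,a)  →  {linked(b,f), linked(c,a), linked(c,c), near(b,b), near(f,f), ready(a,c), ready(b,a), ready(b,b), ready(f,f)}
3. swap(b,c)  →  {linked(b,f), linked(c,a), near(c,b), near(f,f), ready(a,c), ready(b,a), ready(b,b), ready(f,f)}
optimal plan length = 3; 3 > 2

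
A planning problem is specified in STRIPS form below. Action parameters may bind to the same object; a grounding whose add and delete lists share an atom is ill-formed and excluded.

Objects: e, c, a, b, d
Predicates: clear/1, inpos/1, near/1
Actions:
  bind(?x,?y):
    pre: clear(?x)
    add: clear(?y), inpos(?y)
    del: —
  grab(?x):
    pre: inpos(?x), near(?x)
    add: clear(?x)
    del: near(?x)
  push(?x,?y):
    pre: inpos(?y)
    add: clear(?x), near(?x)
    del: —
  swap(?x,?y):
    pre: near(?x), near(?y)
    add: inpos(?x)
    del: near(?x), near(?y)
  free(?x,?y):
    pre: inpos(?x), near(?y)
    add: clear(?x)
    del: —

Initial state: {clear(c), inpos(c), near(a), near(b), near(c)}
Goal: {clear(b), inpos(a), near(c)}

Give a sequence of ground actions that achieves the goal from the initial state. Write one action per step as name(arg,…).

bind(c,a); bind(c,b)

1. bind(c,a)  →  {clear(a), clear(c), inpos(a), inpos(c), near(a), near(b), near(c)}
2. bind(c,b)  →  {clear(a), clear(b), clear(c), inpos(a), inpos(b), inpos(c), near(a), near(b), near(c)}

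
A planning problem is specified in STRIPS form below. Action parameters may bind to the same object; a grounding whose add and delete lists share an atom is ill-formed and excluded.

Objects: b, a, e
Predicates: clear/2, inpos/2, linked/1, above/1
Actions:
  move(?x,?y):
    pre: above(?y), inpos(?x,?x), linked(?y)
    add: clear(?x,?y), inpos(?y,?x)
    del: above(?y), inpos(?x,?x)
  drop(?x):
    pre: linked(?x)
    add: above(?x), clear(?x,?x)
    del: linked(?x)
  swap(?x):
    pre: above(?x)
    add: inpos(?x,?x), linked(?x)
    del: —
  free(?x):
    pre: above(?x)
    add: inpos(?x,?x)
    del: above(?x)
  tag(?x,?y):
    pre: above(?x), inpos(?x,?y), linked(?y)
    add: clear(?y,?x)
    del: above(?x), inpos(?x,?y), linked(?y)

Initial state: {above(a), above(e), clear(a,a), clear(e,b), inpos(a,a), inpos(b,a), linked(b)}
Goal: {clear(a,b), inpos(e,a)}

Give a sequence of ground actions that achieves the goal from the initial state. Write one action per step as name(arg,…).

1. drop(b)  →  {above(a), above(b), above(e), clear(a,a), clear(b,b), clear(e,b), inpos(a,a), inpos(b,a)}
2. swap(a)  →  {above(a), above(b), above(e), clear(a,a), clear(b,b), clear(e,b), inpos(a,a), inpos(b,a), linked(a)}
3. swap(e)  →  {above(a), above(b), above(e), clear(a,a), clear(b,b), clear(e,b), inpos(a,a), inpos(b,a), inpos(e,e), linked(a), linked(e)}
4. move(a,e)  →  {above(a), above(b), clear(a,a), clear(a,e), clear(b,b), clear(e,b), inpos(b,a), inpos(e,a), inpos(e,e), linked(a), linked(e)}
5. tag(b,a)  →  {above(a), clear(a,a), clear(a,b), clear(a,e), clear(b,b), clear(e,b), inpos(e,a), inpos(e,e), linked(e)}

drop(b); swap(a); swap(e); move(a,e); tag(b,a)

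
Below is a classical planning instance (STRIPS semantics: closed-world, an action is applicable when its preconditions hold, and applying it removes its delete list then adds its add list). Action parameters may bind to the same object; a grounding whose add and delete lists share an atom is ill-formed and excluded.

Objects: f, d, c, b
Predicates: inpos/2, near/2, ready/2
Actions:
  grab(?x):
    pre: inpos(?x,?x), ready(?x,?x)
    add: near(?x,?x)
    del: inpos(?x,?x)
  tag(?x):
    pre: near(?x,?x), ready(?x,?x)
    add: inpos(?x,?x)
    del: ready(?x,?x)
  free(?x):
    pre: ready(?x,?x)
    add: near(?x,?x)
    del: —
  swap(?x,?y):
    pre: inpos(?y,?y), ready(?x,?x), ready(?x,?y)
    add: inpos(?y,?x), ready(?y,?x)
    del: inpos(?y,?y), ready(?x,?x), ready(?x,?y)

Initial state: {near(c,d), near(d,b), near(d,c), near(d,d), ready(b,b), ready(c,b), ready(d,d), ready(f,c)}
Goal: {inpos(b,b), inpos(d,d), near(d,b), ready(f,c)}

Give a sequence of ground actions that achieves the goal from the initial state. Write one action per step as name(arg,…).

tag(d); free(b); tag(b)

1. tag(d)  →  {inpos(d,d), near(c,d), near(d,b), near(d,c), near(d,d), ready(b,b), ready(c,b), ready(f,c)}
2. free(b)  →  {inpos(d,d), near(b,b), near(c,d), near(d,b), near(d,c), near(d,d), ready(b,b), ready(c,b), ready(f,c)}
3. tag(b)  →  {inpos(b,b), inpos(d,d), near(b,b), near(c,d), near(d,b), near(d,c), near(d,d), ready(c,b), ready(f,c)}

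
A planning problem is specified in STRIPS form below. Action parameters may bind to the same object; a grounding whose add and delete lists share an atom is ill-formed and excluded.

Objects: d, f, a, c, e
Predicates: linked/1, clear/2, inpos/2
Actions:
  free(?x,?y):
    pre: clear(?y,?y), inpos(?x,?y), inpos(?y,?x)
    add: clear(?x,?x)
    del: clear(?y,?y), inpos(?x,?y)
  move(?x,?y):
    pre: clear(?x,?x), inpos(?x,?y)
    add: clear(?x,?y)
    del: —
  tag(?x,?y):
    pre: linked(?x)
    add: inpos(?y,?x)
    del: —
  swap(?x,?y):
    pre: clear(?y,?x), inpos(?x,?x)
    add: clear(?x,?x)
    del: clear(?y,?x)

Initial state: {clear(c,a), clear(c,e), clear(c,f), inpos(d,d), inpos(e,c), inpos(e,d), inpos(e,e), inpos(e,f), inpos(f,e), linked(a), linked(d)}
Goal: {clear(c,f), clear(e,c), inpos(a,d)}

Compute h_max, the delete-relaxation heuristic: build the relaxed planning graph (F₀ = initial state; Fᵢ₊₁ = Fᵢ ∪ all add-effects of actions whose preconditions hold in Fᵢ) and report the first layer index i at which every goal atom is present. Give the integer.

F0 = init (11 atoms)
F1 = F0 ∪ {clear(e,e), inpos(a,a), inpos(a,d), inpos(c,a), inpos(c,d), inpos(d,a), inpos(e,a), inpos(f,a), inpos(f,d)}  (20 atoms)
F2 = F1 ∪ {clear(a,a), clear(e,a), clear(e,c), clear(e,d), clear(e,f), clear(f,f)}  (26 atoms)
goal ⊆ F2  ⇒  h_max = 2

2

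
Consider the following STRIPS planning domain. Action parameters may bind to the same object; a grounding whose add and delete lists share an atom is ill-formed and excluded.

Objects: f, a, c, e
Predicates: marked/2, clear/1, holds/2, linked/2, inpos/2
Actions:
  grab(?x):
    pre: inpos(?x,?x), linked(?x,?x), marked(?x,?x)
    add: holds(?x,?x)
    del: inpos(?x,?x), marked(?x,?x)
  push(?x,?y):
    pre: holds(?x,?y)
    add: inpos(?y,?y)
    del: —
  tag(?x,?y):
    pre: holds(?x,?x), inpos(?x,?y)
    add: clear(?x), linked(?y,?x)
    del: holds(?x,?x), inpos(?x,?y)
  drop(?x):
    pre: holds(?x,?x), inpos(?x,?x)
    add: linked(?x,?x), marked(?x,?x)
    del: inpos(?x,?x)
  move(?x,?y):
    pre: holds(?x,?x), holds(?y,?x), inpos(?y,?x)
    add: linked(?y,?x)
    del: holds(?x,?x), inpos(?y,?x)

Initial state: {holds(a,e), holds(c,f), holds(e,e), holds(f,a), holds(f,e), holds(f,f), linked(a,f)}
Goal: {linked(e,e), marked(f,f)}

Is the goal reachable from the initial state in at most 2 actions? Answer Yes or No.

1. push(f,f)  →  {holds(a,e), holds(c,f), holds(e,e), holds(f,a), holds(f,e), holds(f,f), inpos(f,f), linked(a,f)}
2. push(f,e)  →  {holds(a,e), holds(c,f), holds(e,e), holds(f,a), holds(f,e), holds(f,f), inpos(e,e), inpos(f,f), linked(a,f)}
3. tag(e,e)  →  {clear(e), holds(a,e), holds(c,f), holds(f,a), holds(f,e), holds(f,f), inpos(f,f), linked(a,f), linked(e,e)}
4. drop(f)  →  {clear(e), holds(a,e), holds(c,f), holds(f,a), holds(f,e), holds(f,f), linked(a,f), linked(e,e), linked(f,f), marked(f,f)}
optimal plan length = 4; 4 > 2

No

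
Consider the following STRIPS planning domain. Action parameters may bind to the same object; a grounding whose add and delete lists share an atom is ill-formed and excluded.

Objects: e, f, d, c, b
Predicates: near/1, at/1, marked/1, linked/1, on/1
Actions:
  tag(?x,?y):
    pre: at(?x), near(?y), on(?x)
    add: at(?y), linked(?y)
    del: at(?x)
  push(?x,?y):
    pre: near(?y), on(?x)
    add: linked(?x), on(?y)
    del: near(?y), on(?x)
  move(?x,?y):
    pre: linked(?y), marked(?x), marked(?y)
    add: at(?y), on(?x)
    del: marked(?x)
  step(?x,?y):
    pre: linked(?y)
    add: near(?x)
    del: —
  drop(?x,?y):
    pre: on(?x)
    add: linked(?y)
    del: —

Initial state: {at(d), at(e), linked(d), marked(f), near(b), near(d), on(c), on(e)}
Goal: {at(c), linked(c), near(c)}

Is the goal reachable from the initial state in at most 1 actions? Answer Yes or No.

No

1. step(c,d)  →  {at(d), at(e), linked(d), marked(f), near(b), near(c), near(d), on(c), on(e)}
2. tag(e,c)  →  {at(c), at(d), linked(c), linked(d), marked(f), near(b), near(c), near(d), on(c), on(e)}
optimal plan length = 2; 2 > 1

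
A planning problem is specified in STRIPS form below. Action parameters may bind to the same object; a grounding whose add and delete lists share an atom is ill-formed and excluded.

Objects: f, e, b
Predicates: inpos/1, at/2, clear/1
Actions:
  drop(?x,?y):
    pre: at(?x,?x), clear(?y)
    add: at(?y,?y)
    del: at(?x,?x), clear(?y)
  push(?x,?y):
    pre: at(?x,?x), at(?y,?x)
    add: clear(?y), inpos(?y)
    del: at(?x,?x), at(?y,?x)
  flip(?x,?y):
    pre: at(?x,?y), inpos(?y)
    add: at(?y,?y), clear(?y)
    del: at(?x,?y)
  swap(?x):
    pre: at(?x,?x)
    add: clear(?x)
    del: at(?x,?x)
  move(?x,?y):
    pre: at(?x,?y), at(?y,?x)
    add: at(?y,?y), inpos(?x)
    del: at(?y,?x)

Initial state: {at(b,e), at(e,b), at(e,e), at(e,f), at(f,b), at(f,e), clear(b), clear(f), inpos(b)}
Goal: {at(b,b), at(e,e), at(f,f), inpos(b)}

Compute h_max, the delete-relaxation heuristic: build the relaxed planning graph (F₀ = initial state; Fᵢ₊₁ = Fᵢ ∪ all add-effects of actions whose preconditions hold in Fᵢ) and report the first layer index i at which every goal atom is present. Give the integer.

F0 = init (9 atoms)
F1 = F0 ∪ {at(b,b), at(f,f), clear(e), inpos(e), inpos(f)}  (14 atoms)
goal ⊆ F1  ⇒  h_max = 1

1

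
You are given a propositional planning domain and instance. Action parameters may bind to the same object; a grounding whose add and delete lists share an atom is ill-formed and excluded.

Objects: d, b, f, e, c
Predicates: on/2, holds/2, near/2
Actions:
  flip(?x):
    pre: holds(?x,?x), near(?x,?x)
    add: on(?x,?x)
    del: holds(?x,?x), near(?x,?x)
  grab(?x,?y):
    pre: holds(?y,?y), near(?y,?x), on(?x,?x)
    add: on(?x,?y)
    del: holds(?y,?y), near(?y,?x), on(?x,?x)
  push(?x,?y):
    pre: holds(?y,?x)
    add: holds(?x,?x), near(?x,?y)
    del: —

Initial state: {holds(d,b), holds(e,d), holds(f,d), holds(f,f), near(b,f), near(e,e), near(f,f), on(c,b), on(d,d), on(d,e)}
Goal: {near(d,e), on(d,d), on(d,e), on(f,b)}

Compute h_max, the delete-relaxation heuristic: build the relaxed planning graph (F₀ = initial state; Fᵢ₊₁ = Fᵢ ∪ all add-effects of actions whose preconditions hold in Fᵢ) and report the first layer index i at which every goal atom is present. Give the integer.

F0 = init (10 atoms)
F1 = F0 ∪ {holds(b,b), holds(d,d), near(b,d), near(d,e), near(d,f), on(f,f)}  (16 atoms)
F2 = F1 ∪ {near(b,b), near(d,d), on(d,b), on(f,b), on(f,d)}  (21 atoms)
goal ⊆ F2  ⇒  h_max = 2

2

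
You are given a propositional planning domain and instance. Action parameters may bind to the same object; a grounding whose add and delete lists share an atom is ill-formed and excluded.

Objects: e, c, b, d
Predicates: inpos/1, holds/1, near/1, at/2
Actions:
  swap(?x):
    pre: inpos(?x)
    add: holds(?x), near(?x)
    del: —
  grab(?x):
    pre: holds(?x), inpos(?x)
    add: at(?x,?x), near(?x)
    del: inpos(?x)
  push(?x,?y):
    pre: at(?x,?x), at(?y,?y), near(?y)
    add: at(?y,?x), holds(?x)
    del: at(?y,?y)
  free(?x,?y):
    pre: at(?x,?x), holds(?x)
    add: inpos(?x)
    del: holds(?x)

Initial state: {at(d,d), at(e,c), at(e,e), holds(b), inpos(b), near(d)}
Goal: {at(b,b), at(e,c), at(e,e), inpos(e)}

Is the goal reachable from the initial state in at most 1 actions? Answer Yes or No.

1. grab(b)  →  {at(b,b), at(d,d), at(e,c), at(e,e), holds(b), near(b), near(d)}
2. push(e,d)  →  {at(b,b), at(d,e), at(e,c), at(e,e), holds(b), holds(e), near(b), near(d)}
3. free(e,e)  →  {at(b,b), at(d,e), at(e,c), at(e,e), holds(b), inpos(e), near(b), near(d)}
optimal plan length = 3; 3 > 1

No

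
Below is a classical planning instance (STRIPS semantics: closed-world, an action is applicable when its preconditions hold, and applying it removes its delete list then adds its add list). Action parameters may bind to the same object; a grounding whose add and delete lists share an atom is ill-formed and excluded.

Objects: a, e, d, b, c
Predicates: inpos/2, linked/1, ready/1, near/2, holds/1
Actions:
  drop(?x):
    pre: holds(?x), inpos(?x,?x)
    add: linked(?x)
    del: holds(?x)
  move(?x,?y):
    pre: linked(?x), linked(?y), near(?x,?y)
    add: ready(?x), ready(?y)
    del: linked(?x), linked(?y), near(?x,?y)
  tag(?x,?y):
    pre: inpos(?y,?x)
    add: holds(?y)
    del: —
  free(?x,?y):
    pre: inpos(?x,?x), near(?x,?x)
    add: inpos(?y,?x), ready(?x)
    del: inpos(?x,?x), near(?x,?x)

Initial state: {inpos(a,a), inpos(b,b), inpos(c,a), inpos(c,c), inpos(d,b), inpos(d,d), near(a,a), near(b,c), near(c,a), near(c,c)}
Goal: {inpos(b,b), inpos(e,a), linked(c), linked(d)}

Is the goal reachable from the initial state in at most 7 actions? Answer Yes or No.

1. tag(a,c)  →  {holds(c), inpos(a,a), inpos(b,b), inpos(c,a), inpos(c,c), inpos(d,b), inpos(d,d), near(a,a), near(b,c), near(c,a), near(c,c)}
2. drop(c)  →  {inpos(a,a), inpos(b,b), inpos(c,a), inpos(c,c), inpos(d,b), inpos(d,d), linked(c), near(a,a), near(b,c), near(c,a), near(c,c)}
3. tag(d,d)  →  {holds(d), inpos(a,a), inpos(b,b), inpos(c,a), inpos(c,c), inpos(d,b), inpos(d,d), linked(c), near(a,a), near(b,c), near(c,a), near(c,c)}
4. drop(d)  →  {inpos(a,a), inpos(b,b), inpos(c,a), inpos(c,c), inpos(d,b), inpos(d,d), linked(c), linked(d), near(a,a), near(b,c), near(c,a), near(c,c)}
5. free(a,e)  →  {inpos(b,b), inpos(c,a), inpos(c,c), inpos(d,b), inpos(d,d), inpos(e,a), linked(c), linked(d), near(b,c), near(c,a), near(c,c), ready(a)}
optimal plan length = 5; 5 ≤ 7

Yes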